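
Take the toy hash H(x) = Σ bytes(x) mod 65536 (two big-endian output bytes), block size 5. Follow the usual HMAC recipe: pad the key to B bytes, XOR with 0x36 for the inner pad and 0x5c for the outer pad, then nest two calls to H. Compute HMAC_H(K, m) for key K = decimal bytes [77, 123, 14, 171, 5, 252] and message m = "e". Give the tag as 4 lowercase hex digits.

Key decimal bytes [77, 123, 14, 171, 5, 252] = 4d 7b 0e ab 05 fc is 6 bytes > B = 5, so hash it first: H(key) = 02 82, then zero-pad to 5 bytes: K' = 02 82 00 00 00.
K' ⊕ ipad = 34 b4 36 36 36.  K' ⊕ opad = 5e de 5c 5c 5c.
Inner input = (K'⊕ipad) ∥ m = 34 b4 36 36 36 ∥ 65.
Inner hash: sum = 52+180+54+54+54+101 = 495 → 01 ef.
Outer input = (K'⊕opad) ∥ inner = 5e de 5c 5c 5c ∥ 01 ef.
Outer hash (tag): sum = 94+222+92+92+92+1+239 = 832 → 03 40.

0340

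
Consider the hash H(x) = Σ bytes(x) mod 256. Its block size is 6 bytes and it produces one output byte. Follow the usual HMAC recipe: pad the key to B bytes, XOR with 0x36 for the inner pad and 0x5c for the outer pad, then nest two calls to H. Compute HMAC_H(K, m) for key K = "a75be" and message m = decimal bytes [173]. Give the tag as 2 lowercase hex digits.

Key "a75be" = 61 37 35 62 65 is 5 bytes ≤ B = 6; zero-pad to 6 bytes: K' = 61 37 35 62 65 00.
K' ⊕ ipad = 57 01 03 54 53 36.  K' ⊕ opad = 3d 6b 69 3e 39 5c.
Inner input = (K'⊕ipad) ∥ m = 57 01 03 54 53 36 ∥ ad.
Inner hash: sum = 87+1+3+84+83+54+173 = 485; mod 256 = 229 → e5.
Outer input = (K'⊕opad) ∥ inner = 3d 6b 69 3e 39 5c ∥ e5.
Outer hash (tag): sum = 61+107+105+62+57+92+229 = 713; mod 256 = 201 → c9.

c9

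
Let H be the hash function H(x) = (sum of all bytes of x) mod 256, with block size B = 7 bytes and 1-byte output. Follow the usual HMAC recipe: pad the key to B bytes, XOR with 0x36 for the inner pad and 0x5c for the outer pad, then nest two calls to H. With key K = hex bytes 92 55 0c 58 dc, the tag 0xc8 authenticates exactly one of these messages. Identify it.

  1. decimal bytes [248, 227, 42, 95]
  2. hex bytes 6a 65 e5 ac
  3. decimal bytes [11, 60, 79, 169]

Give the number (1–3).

Key hex bytes 92 55 0c 58 dc is 5 bytes ≤ B = 7; zero-pad to 7 bytes: K' = 92 55 0c 58 dc 00 00.
K' ⊕ ipad = a4 63 3a 6e ea 36 36; K' ⊕ opad = ce 09 50 04 80 5c 5c.
m1: inner = H(a4 63 3a 6e ea 36 36 f8 e3 2a 5f) = 69; tag = H(ce 09 50 04 80 5c 5c 69) = cc
m2: inner = H(a4 63 3a 6e ea 36 36 6a 65 e5 ac) = 65; tag = H(ce 09 50 04 80 5c 5c 65) = c8 ← matches
m3: inner = H(a4 63 3a 6e ea 36 36 0b 3c 4f a9) = 44; tag = H(ce 09 50 04 80 5c 5c 44) = a7

2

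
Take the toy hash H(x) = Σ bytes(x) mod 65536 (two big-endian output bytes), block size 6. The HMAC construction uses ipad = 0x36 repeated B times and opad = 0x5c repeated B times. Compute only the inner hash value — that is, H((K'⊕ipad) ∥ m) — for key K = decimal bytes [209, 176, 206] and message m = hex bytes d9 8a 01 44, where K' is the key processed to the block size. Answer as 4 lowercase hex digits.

04af

Key decimal bytes [209, 176, 206] = d1 b0 ce is 3 bytes ≤ B = 6; zero-pad to 6 bytes: K' = d1 b0 ce 00 00 00.
K' ⊕ ipad = e7 86 f8 36 36 36.
Inner input = e7 86 f8 36 36 36 ∥ d9 8a 01 44.
Inner hash: sum = 231+134+248+54+54+54+217+138+1+68 = 1199 → 04 af.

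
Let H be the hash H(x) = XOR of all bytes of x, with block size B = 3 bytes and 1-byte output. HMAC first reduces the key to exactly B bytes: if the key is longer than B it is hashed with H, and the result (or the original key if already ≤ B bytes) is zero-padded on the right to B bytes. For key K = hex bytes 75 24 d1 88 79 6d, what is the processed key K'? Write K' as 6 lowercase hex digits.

1c0000

|K| = 6 > B = 3, so first hash the key.
H(K): XOR 75⊕24⊕d1⊕88⊕79⊕6d = 1c.
Zero-pad H(K) = 1c to 3 bytes: K' = 1c 00 00.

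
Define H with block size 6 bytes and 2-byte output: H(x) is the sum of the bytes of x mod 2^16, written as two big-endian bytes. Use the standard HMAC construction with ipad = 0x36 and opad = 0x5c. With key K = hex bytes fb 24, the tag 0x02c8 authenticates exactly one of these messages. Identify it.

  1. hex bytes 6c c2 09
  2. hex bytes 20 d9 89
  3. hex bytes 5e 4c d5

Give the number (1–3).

3

Key hex bytes fb 24 is 2 bytes ≤ B = 6; zero-pad to 6 bytes: K' = fb 24 00 00 00 00.
K' ⊕ ipad = cd 12 36 36 36 36; K' ⊕ opad = a7 78 5c 5c 5c 5c.
m1: inner = H(cd 12 36 36 36 36 6c c2 09) = 02 ee; tag = H(a7 78 5c 5c 5c 5c 02 ee) = 037f
m2: inner = H(cd 12 36 36 36 36 20 d9 89) = 03 39; tag = H(a7 78 5c 5c 5c 5c 03 39) = 02cb
m3: inner = H(cd 12 36 36 36 36 5e 4c d5) = 03 36; tag = H(a7 78 5c 5c 5c 5c 03 36) = 02c8 ← matches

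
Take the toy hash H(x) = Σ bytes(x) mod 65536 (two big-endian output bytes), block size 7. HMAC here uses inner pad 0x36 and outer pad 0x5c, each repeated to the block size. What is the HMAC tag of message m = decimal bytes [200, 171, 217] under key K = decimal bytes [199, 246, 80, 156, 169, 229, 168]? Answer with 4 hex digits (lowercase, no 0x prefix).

04d7

Key decimal bytes [199, 246, 80, 156, 169, 229, 168] = c7 f6 50 9c a9 e5 a8 is exactly B = 7 bytes: K' = c7 f6 50 9c a9 e5 a8.
K' ⊕ ipad = f1 c0 66 aa 9f d3 9e.  K' ⊕ opad = 9b aa 0c c0 f5 b9 f4.
Inner input = (K'⊕ipad) ∥ m = f1 c0 66 aa 9f d3 9e ∥ c8 ab d9.
Inner hash: sum = 241+192+102+170+159+211+158+200+171+217 = 1821 → 07 1d.
Outer input = (K'⊕opad) ∥ inner = 9b aa 0c c0 f5 b9 f4 ∥ 07 1d.
Outer hash (tag): sum = 155+170+12+192+245+185+244+7+29 = 1239 → 04 d7.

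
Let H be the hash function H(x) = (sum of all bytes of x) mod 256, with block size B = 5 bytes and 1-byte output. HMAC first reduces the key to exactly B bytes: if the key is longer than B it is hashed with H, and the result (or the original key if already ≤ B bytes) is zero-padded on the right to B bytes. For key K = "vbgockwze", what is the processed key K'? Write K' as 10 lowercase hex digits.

d200000000

|K| = 9 > B = 5, so first hash the key.
H(K): sum = 118+98+103+111+99+107+119+122+101 = 978; mod 256 = 210 → d2.
Zero-pad H(K) = d2 to 5 bytes: K' = d2 00 00 00 00.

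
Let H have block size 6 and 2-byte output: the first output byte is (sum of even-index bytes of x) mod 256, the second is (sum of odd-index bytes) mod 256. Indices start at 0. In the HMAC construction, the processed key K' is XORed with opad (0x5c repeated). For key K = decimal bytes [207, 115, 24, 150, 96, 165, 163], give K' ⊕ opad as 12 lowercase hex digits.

b6f25c5c5c5c

Key decimal bytes [207, 115, 24, 150, 96, 165, 163] = cf 73 18 96 60 a5 a3 is 7 bytes > B = 6, so hash it first: H(key) = ea ae, then zero-pad to 6 bytes: K' = ea ae 00 00 00 00.
XOR each byte with 0x5c: ea⊕5c=b6, ae⊕5c=f2, 00⊕5c=5c, 00⊕5c=5c, 00⊕5c=5c, 00⊕5c=5c.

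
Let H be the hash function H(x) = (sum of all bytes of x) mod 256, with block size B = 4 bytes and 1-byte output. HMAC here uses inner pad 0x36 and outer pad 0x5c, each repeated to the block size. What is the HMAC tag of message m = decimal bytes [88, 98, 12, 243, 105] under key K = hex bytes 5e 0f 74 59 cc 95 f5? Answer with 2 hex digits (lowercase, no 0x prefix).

4a

Key hex bytes 5e 0f 74 59 cc 95 f5 is 7 bytes > B = 4, so hash it first: H(key) = 90, then zero-pad to 4 bytes: K' = 90 00 00 00.
K' ⊕ ipad = a6 36 36 36.  K' ⊕ opad = cc 5c 5c 5c.
Inner input = (K'⊕ipad) ∥ m = a6 36 36 36 ∥ 58 62 0c f3 69.
Inner hash: sum = 166+54+54+54+88+98+12+243+105 = 874; mod 256 = 106 → 6a.
Outer input = (K'⊕opad) ∥ inner = cc 5c 5c 5c ∥ 6a.
Outer hash (tag): sum = 204+92+92+92+106 = 586; mod 256 = 74 → 4a.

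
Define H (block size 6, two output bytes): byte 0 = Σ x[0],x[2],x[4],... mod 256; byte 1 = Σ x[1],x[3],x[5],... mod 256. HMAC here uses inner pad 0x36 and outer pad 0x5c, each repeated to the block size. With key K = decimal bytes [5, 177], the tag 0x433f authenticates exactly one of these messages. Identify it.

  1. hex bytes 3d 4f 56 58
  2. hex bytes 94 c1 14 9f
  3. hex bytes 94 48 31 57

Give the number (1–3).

Key decimal bytes [5, 177] = 05 b1 is 2 bytes ≤ B = 6; zero-pad to 6 bytes: K' = 05 b1 00 00 00 00.
K' ⊕ ipad = 33 87 36 36 36 36; K' ⊕ opad = 59 ed 5c 5c 5c 5c.
m1: inner = H(33 87 36 36 36 36 3d 4f 56 58) = 32 9a; tag = H(59 ed 5c 5c 5c 5c 32 9a) = 433f ← matches
m2: inner = H(33 87 36 36 36 36 94 c1 14 9f) = 47 53; tag = H(59 ed 5c 5c 5c 5c 47 53) = 58f8
m3: inner = H(33 87 36 36 36 36 94 48 31 57) = 64 92; tag = H(59 ed 5c 5c 5c 5c 64 92) = 7537

1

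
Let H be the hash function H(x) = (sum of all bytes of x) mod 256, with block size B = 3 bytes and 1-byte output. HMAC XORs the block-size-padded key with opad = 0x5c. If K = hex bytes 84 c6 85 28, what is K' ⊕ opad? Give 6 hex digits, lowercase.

ab5c5c

Key hex bytes 84 c6 85 28 is 4 bytes > B = 3, so hash it first: H(key) = f7, then zero-pad to 3 bytes: K' = f7 00 00.
XOR each byte with 0x5c: f7⊕5c=ab, 00⊕5c=5c, 00⊕5c=5c.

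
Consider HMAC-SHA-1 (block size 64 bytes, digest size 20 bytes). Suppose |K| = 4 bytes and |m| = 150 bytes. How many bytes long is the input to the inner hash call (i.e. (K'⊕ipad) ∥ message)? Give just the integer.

Key is 4 ≤ 64 bytes, zero-padded: |K'| = 64.
Inner input = (K'⊕ipad) ∥ m → 64 + 150 = 214 bytes.

214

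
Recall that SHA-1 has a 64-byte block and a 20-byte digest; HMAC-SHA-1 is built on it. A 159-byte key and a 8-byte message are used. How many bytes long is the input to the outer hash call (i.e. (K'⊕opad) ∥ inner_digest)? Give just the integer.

84

Key is 159 > 64 bytes, so it is hashed to 20 bytes then zero-padded to 64: |K'| = 64.
Outer input = (K'⊕opad) ∥ H(inner) → 64 + 20 = 84 bytes.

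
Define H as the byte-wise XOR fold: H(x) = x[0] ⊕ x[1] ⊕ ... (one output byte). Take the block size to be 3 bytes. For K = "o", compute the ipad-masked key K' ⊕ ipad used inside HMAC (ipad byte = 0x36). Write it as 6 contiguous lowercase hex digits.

593636

Key "o" = 6f is 1 byte ≤ B = 3; zero-pad to 3 bytes: K' = 6f 00 00.
XOR each byte with 0x36: 6f⊕36=59, 00⊕36=36, 00⊕36=36.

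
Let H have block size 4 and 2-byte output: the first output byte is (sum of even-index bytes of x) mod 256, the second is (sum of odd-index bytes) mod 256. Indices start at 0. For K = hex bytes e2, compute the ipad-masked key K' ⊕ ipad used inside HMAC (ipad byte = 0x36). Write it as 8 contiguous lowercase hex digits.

Key hex bytes e2 is 1 byte ≤ B = 4; zero-pad to 4 bytes: K' = e2 00 00 00.
XOR each byte with 0x36: e2⊕36=d4, 00⊕36=36, 00⊕36=36, 00⊕36=36.

d4363636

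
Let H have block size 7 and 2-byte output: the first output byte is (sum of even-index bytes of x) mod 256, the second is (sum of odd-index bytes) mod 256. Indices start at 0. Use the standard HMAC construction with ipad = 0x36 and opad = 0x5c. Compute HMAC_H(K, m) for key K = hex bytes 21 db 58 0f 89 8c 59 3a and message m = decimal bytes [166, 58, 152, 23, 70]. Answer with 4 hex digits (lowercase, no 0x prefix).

Key hex bytes 21 db 58 0f 89 8c 59 3a is 8 bytes > B = 7, so hash it first: H(key) = 5b b0, then zero-pad to 7 bytes: K' = 5b b0 00 00 00 00 00.
K' ⊕ ipad = 6d 86 36 36 36 36 36.  K' ⊕ opad = 07 ec 5c 5c 5c 5c 5c.
Inner input = (K'⊕ipad) ∥ m = 6d 86 36 36 36 36 36 ∥ a6 3a 98 17 46.
Inner hash: even-index sum = 352 mod 256 = 96; odd-index sum = 630 mod 256 = 118 → 60 76.
Outer input = (K'⊕opad) ∥ inner = 07 ec 5c 5c 5c 5c 5c ∥ 60 76.
Outer hash (tag): even-index sum = 401 mod 256 = 145; odd-index sum = 516 mod 256 = 4 → 91 04.

9104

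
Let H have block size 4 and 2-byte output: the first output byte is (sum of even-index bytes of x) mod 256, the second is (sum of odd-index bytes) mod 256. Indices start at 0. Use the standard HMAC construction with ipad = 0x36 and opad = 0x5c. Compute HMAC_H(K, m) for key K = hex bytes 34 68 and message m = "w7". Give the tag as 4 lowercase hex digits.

735b

Key hex bytes 34 68 is 2 bytes ≤ B = 4; zero-pad to 4 bytes: K' = 34 68 00 00.
K' ⊕ ipad = 02 5e 36 36.  K' ⊕ opad = 68 34 5c 5c.
Inner input = (K'⊕ipad) ∥ m = 02 5e 36 36 ∥ 77 37.
Inner hash: even-index sum = 175 mod 256 = 175; odd-index sum = 203 mod 256 = 203 → af cb.
Outer input = (K'⊕opad) ∥ inner = 68 34 5c 5c ∥ af cb.
Outer hash (tag): even-index sum = 371 mod 256 = 115; odd-index sum = 347 mod 256 = 91 → 73 5b.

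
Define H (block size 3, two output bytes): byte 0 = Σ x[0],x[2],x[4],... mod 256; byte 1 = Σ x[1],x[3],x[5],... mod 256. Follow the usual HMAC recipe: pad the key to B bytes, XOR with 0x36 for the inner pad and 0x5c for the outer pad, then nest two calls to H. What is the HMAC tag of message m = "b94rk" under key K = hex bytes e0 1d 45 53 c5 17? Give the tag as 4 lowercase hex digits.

c498

Key hex bytes e0 1d 45 53 c5 17 is 6 bytes > B = 3, so hash it first: H(key) = ea 87, then zero-pad to 3 bytes: K' = ea 87 00.
K' ⊕ ipad = dc b1 36.  K' ⊕ opad = b6 db 5c.
Inner input = (K'⊕ipad) ∥ m = dc b1 36 ∥ 62 39 34 72 6b.
Inner hash: even-index sum = 445 mod 256 = 189; odd-index sum = 434 mod 256 = 178 → bd b2.
Outer input = (K'⊕opad) ∥ inner = b6 db 5c ∥ bd b2.
Outer hash (tag): even-index sum = 452 mod 256 = 196; odd-index sum = 408 mod 256 = 152 → c4 98.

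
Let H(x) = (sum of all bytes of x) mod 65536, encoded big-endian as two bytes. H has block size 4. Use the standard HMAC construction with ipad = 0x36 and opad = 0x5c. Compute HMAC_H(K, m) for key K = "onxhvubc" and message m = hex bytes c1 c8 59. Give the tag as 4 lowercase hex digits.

0228

Key "onxhvubc" = 6f 6e 78 68 76 75 62 63 is 8 bytes > B = 4, so hash it first: H(key) = 03 6d, then zero-pad to 4 bytes: K' = 03 6d 00 00.
K' ⊕ ipad = 35 5b 36 36.  K' ⊕ opad = 5f 31 5c 5c.
Inner input = (K'⊕ipad) ∥ m = 35 5b 36 36 ∥ c1 c8 59.
Inner hash: sum = 53+91+54+54+193+200+89 = 734 → 02 de.
Outer input = (K'⊕opad) ∥ inner = 5f 31 5c 5c ∥ 02 de.
Outer hash (tag): sum = 95+49+92+92+2+222 = 552 → 02 28.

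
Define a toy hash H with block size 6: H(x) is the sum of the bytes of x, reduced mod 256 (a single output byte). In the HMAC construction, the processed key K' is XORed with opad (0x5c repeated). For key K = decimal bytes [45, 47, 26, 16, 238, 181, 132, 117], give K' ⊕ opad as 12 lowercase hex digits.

7e5c5c5c5c5c

Key decimal bytes [45, 47, 26, 16, 238, 181, 132, 117] = 2d 2f 1a 10 ee b5 84 75 is 8 bytes > B = 6, so hash it first: H(key) = 22, then zero-pad to 6 bytes: K' = 22 00 00 00 00 00.
XOR each byte with 0x5c: 22⊕5c=7e, 00⊕5c=5c, 00⊕5c=5c, 00⊕5c=5c, 00⊕5c=5c, 00⊕5c=5c.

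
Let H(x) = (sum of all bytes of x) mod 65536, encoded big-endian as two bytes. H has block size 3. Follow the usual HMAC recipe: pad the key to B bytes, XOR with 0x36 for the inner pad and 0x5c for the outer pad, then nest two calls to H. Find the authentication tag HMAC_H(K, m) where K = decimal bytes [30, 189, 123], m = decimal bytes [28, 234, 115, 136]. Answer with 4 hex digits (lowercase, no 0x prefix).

Key decimal bytes [30, 189, 123] = 1e bd 7b is exactly B = 3 bytes: K' = 1e bd 7b.
K' ⊕ ipad = 28 8b 4d.  K' ⊕ opad = 42 e1 27.
Inner input = (K'⊕ipad) ∥ m = 28 8b 4d ∥ 1c ea 73 88.
Inner hash: sum = 40+139+77+28+234+115+136 = 769 → 03 01.
Outer input = (K'⊕opad) ∥ inner = 42 e1 27 ∥ 03 01.
Outer hash (tag): sum = 66+225+39+3+1 = 334 → 01 4e.

014e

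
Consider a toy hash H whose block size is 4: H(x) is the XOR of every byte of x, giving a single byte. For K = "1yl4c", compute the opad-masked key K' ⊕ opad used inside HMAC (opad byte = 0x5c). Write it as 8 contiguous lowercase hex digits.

2f5c5c5c

Key "1yl4c" = 31 79 6c 34 63 is 5 bytes > B = 4, so hash it first: H(key) = 73, then zero-pad to 4 bytes: K' = 73 00 00 00.
XOR each byte with 0x5c: 73⊕5c=2f, 00⊕5c=5c, 00⊕5c=5c, 00⊕5c=5c.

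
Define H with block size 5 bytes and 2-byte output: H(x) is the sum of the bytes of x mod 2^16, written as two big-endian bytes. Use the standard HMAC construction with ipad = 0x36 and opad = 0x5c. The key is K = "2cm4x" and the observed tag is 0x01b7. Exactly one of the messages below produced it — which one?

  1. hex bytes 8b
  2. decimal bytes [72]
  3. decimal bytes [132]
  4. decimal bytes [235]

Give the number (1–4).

2

Key "2cm4x" = 32 63 6d 34 78 is exactly B = 5 bytes: K' = 32 63 6d 34 78.
K' ⊕ ipad = 04 55 5b 02 4e; K' ⊕ opad = 6e 3f 31 68 24.
m1: inner = H(04 55 5b 02 4e 8b) = 01 8f; tag = H(6e 3f 31 68 24 01 8f) = 01fa
m2: inner = H(04 55 5b 02 4e 48) = 01 4c; tag = H(6e 3f 31 68 24 01 4c) = 01b7 ← matches
m3: inner = H(04 55 5b 02 4e 84) = 01 88; tag = H(6e 3f 31 68 24 01 88) = 01f3
m4: inner = H(04 55 5b 02 4e eb) = 01 ef; tag = H(6e 3f 31 68 24 01 ef) = 025a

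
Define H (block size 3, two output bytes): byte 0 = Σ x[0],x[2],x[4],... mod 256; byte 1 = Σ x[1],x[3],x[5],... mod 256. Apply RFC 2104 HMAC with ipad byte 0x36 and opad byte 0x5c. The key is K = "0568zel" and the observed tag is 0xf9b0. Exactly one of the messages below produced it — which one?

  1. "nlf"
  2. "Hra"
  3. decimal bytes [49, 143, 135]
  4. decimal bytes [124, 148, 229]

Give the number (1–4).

2

Key "0568zel" = 30 35 36 38 7a 65 6c is 7 bytes > B = 3, so hash it first: H(key) = 4c d2, then zero-pad to 3 bytes: K' = 4c d2 00.
K' ⊕ ipad = 7a e4 36; K' ⊕ opad = 10 8e 5c.
m1: inner = H(7a e4 36 6e 6c 66) = 1c b8; tag = H(10 8e 5c 1c b8) = 24aa
m2: inner = H(7a e4 36 48 72 61) = 22 8d; tag = H(10 8e 5c 22 8d) = f9b0 ← matches
m3: inner = H(7a e4 36 31 8f 87) = 3f 9c; tag = H(10 8e 5c 3f 9c) = 08cd
m4: inner = H(7a e4 36 7c 94 e5) = 44 45; tag = H(10 8e 5c 44 45) = b1d2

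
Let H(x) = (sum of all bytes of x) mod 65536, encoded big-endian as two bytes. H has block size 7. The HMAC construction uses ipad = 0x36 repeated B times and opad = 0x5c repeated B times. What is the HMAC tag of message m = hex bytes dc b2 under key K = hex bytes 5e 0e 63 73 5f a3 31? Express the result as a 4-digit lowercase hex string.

Key hex bytes 5e 0e 63 73 5f a3 31 is exactly B = 7 bytes: K' = 5e 0e 63 73 5f a3 31.
K' ⊕ ipad = 68 38 55 45 69 95 07.  K' ⊕ opad = 02 52 3f 2f 03 ff 6d.
Inner input = (K'⊕ipad) ∥ m = 68 38 55 45 69 95 07 ∥ dc b2.
Inner hash: sum = 104+56+85+69+105+149+7+220+178 = 973 → 03 cd.
Outer input = (K'⊕opad) ∥ inner = 02 52 3f 2f 03 ff 6d ∥ 03 cd.
Outer hash (tag): sum = 2+82+63+47+3+255+109+3+205 = 769 → 03 01.

0301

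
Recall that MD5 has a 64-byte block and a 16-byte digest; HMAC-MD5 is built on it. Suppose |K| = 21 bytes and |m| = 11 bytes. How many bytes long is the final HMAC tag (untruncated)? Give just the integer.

16

The tag is one MD5 digest: 16 bytes.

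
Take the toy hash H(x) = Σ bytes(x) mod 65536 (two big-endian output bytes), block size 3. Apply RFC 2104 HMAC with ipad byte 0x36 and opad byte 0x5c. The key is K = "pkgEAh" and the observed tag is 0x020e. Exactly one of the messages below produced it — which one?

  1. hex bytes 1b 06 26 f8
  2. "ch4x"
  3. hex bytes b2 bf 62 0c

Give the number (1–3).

Key "pkgEAh" = 70 6b 67 45 41 68 is 6 bytes > B = 3, so hash it first: H(key) = 02 30, then zero-pad to 3 bytes: K' = 02 30 00.
K' ⊕ ipad = 34 06 36; K' ⊕ opad = 5e 6c 5c.
m1: inner = H(34 06 36 1b 06 26 f8) = 01 af; tag = H(5e 6c 5c 01 af) = 01d6
m2: inner = H(34 06 36 63 68 34 78) = 01 e7; tag = H(5e 6c 5c 01 e7) = 020e ← matches
m3: inner = H(34 06 36 b2 bf 62 0c) = 02 4f; tag = H(5e 6c 5c 02 4f) = 0177

2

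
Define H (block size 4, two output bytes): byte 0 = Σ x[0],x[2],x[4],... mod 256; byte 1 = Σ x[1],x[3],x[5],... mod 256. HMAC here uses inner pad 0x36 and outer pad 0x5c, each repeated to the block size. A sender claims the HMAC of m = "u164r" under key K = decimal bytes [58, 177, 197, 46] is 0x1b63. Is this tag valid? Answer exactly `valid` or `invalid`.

valid

Key decimal bytes [58, 177, 197, 46] = 3a b1 c5 2e is exactly B = 4 bytes: K' = 3a b1 c5 2e.
K' ⊕ ipad = 0c 87 f3 18; K' ⊕ opad = 66 ed 99 72.
Inner hash: even-index sum = 540 mod 256 = 28; odd-index sum = 260 mod 256 = 4 → 1c 04.
Outer hash (recomputed tag): even-index sum = 283 mod 256 = 27; odd-index sum = 355 mod 256 = 99 → 1b 63.
Recomputed tag = 1b63; claimed = 1b63 → match.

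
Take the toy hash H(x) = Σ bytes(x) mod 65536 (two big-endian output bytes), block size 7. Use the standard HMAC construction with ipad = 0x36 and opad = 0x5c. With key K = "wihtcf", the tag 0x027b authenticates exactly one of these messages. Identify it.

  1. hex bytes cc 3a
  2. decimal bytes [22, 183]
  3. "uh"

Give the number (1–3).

2

Key "wihtcf" = 77 69 68 74 63 66 is 6 bytes ≤ B = 7; zero-pad to 7 bytes: K' = 77 69 68 74 63 66 00.
K' ⊕ ipad = 41 5f 5e 42 55 50 36; K' ⊕ opad = 2b 35 34 28 3f 3a 5c.
m1: inner = H(41 5f 5e 42 55 50 36 cc 3a) = 03 21; tag = H(2b 35 34 28 3f 3a 5c 03 21) = 01b5
m2: inner = H(41 5f 5e 42 55 50 36 16 b7) = 02 e8; tag = H(2b 35 34 28 3f 3a 5c 02 e8) = 027b ← matches
m3: inner = H(41 5f 5e 42 55 50 36 75 68) = 02 f8; tag = H(2b 35 34 28 3f 3a 5c 02 f8) = 028b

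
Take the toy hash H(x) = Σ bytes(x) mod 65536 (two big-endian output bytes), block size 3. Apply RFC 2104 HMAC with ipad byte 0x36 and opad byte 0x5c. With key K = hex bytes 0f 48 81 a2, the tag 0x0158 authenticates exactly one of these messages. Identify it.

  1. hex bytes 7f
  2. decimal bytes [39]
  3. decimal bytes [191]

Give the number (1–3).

Key hex bytes 0f 48 81 a2 is 4 bytes > B = 3, so hash it first: H(key) = 01 7a, then zero-pad to 3 bytes: K' = 01 7a 00.
K' ⊕ ipad = 37 4c 36; K' ⊕ opad = 5d 26 5c.
m1: inner = H(37 4c 36 7f) = 01 38; tag = H(5d 26 5c 01 38) = 0118
m2: inner = H(37 4c 36 27) = 00 e0; tag = H(5d 26 5c 00 e0) = 01bf
m3: inner = H(37 4c 36 bf) = 01 78; tag = H(5d 26 5c 01 78) = 0158 ← matches

3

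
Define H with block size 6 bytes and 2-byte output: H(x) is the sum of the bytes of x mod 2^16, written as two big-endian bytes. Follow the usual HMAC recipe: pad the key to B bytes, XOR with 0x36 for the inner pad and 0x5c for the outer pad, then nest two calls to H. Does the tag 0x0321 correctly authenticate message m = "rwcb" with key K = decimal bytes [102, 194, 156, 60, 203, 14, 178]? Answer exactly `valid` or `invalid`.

valid

Key decimal bytes [102, 194, 156, 60, 203, 14, 178] = 66 c2 9c 3c cb 0e b2 is 7 bytes > B = 6, so hash it first: H(key) = 03 8b, then zero-pad to 6 bytes: K' = 03 8b 00 00 00 00.
K' ⊕ ipad = 35 bd 36 36 36 36; K' ⊕ opad = 5f d7 5c 5c 5c 5c.
Inner hash: sum = 53+189+54+54+54+54+114+119+99+98 = 888 → 03 78.
Outer hash (recomputed tag): sum = 95+215+92+92+92+92+3+120 = 801 → 03 21.
Recomputed tag = 0321; claimed = 0321 → match.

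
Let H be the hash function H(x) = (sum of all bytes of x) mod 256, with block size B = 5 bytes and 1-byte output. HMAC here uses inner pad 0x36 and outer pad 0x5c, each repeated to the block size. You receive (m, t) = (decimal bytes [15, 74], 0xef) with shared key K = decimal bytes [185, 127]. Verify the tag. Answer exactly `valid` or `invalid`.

valid

Key decimal bytes [185, 127] = b9 7f is 2 bytes ≤ B = 5; zero-pad to 5 bytes: K' = b9 7f 00 00 00.
K' ⊕ ipad = 8f 49 36 36 36; K' ⊕ opad = e5 23 5c 5c 5c.
Inner hash: sum = 143+73+54+54+54+15+74 = 467; mod 256 = 211 → d3.
Outer hash (recomputed tag): sum = 229+35+92+92+92+211 = 751; mod 256 = 239 → ef.
Recomputed tag = ef; claimed = ef → match.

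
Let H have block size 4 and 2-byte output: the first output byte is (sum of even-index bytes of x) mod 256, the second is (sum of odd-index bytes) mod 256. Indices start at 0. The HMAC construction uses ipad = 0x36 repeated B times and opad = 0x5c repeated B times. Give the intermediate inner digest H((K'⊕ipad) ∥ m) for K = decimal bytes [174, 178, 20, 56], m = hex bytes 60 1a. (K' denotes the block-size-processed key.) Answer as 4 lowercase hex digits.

Key decimal bytes [174, 178, 20, 56] = ae b2 14 38 is exactly B = 4 bytes: K' = ae b2 14 38.
K' ⊕ ipad = 98 84 22 0e.
Inner input = 98 84 22 0e ∥ 60 1a.
Inner hash: even-index sum = 282 mod 256 = 26; odd-index sum = 172 mod 256 = 172 → 1a ac.

1aac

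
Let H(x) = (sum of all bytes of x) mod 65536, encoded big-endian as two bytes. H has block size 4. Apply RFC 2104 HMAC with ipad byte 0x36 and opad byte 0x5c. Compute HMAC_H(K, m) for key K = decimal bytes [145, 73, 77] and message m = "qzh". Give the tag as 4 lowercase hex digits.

017c

Key decimal bytes [145, 73, 77] = 91 49 4d is 3 bytes ≤ B = 4; zero-pad to 4 bytes: K' = 91 49 4d 00.
K' ⊕ ipad = a7 7f 7b 36.  K' ⊕ opad = cd 15 11 5c.
Inner input = (K'⊕ipad) ∥ m = a7 7f 7b 36 ∥ 71 7a 68.
Inner hash: sum = 167+127+123+54+113+122+104 = 810 → 03 2a.
Outer input = (K'⊕opad) ∥ inner = cd 15 11 5c ∥ 03 2a.
Outer hash (tag): sum = 205+21+17+92+3+42 = 380 → 01 7c.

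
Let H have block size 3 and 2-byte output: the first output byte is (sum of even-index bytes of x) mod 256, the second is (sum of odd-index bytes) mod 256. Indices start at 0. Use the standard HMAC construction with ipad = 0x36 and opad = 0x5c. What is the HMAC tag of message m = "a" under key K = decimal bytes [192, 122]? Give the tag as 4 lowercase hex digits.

Key decimal bytes [192, 122] = c0 7a is 2 bytes ≤ B = 3; zero-pad to 3 bytes: K' = c0 7a 00.
K' ⊕ ipad = f6 4c 36.  K' ⊕ opad = 9c 26 5c.
Inner input = (K'⊕ipad) ∥ m = f6 4c 36 ∥ 61.
Inner hash: even-index sum = 300 mod 256 = 44; odd-index sum = 173 mod 256 = 173 → 2c ad.
Outer input = (K'⊕opad) ∥ inner = 9c 26 5c ∥ 2c ad.
Outer hash (tag): even-index sum = 421 mod 256 = 165; odd-index sum = 82 mod 256 = 82 → a5 52.

a552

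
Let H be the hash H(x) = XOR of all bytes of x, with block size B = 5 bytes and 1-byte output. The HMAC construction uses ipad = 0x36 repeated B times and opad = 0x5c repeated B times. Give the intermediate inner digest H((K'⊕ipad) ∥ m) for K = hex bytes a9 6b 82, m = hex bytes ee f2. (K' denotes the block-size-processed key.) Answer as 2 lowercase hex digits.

6a

Key hex bytes a9 6b 82 is 3 bytes ≤ B = 5; zero-pad to 5 bytes: K' = a9 6b 82 00 00.
K' ⊕ ipad = 9f 5d b4 36 36.
Inner input = 9f 5d b4 36 36 ∥ ee f2.
Inner hash: XOR 9f⊕5d⊕b4⊕36⊕36⊕ee⊕f2 = 6a.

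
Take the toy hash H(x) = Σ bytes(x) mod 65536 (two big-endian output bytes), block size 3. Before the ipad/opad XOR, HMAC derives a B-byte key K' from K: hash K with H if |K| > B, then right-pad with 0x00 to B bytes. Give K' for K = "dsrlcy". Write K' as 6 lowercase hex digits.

029100

|K| = 6 > B = 3, so first hash the key.
H(K): sum = 100+115+114+108+99+121 = 657 → 02 91.
Zero-pad H(K) = 02 91 to 3 bytes: K' = 02 91 00.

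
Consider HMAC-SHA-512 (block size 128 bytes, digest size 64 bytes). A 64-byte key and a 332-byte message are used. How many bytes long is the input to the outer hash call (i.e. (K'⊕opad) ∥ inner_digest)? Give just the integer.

Key is 64 ≤ 128 bytes, zero-padded: |K'| = 128.
Outer input = (K'⊕opad) ∥ H(inner) → 128 + 64 = 192 bytes.

192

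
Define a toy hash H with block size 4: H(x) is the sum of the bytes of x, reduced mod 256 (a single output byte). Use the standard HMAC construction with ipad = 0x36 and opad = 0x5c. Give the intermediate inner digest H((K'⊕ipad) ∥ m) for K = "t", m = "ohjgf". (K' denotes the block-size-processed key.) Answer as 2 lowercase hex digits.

Key "t" = 74 is 1 byte ≤ B = 4; zero-pad to 4 bytes: K' = 74 00 00 00.
K' ⊕ ipad = 42 36 36 36.
Inner input = 42 36 36 36 ∥ 6f 68 6a 67 66.
Inner hash: sum = 66+54+54+54+111+104+106+103+102 = 754; mod 256 = 242 → f2.

f2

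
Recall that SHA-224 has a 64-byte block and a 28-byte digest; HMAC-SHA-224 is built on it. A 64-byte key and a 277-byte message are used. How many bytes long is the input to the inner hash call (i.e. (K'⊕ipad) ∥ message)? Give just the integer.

341

Key is 64 ≤ 64 bytes, zero-padded: |K'| = 64.
Inner input = (K'⊕ipad) ∥ m → 64 + 277 = 341 bytes.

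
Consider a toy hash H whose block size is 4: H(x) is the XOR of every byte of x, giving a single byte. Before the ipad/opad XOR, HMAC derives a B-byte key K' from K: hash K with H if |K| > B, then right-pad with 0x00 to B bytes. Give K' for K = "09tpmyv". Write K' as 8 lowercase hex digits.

|K| = 7 > B = 4, so first hash the key.
H(K): XOR 30⊕39⊕74⊕70⊕6d⊕79⊕76 = 6f.
Zero-pad H(K) = 6f to 4 bytes: K' = 6f 00 00 00.

6f000000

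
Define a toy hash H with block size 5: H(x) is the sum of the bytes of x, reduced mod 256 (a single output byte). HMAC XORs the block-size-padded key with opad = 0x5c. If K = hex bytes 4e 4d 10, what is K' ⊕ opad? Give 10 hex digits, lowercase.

12114c5c5c

Key hex bytes 4e 4d 10 is 3 bytes ≤ B = 5; zero-pad to 5 bytes: K' = 4e 4d 10 00 00.
XOR each byte with 0x5c: 4e⊕5c=12, 4d⊕5c=11, 10⊕5c=4c, 00⊕5c=5c, 00⊕5c=5c.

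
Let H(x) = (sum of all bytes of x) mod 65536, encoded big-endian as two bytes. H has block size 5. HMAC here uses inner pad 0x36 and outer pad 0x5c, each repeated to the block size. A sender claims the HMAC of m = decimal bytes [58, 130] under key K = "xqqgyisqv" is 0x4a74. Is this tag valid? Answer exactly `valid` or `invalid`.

Key "xqqgyisqv" = 78 71 71 67 79 69 73 71 76 is 9 bytes > B = 5, so hash it first: H(key) = 03 fd, then zero-pad to 5 bytes: K' = 03 fd 00 00 00.
K' ⊕ ipad = 35 cb 36 36 36; K' ⊕ opad = 5f a1 5c 5c 5c.
Inner hash: sum = 53+203+54+54+54+58+130 = 606 → 02 5e.
Outer hash (recomputed tag): sum = 95+161+92+92+92+2+94 = 628 → 02 74.
Recomputed tag = 0274; claimed = 4a74 → mismatch.

invalid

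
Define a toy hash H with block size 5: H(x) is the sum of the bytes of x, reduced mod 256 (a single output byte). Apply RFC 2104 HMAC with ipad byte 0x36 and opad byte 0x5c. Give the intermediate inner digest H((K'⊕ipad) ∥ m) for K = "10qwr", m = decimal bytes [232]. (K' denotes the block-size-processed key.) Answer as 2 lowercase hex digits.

c1

Key "10qwr" = 31 30 71 77 72 is exactly B = 5 bytes: K' = 31 30 71 77 72.
K' ⊕ ipad = 07 06 47 41 44.
Inner input = 07 06 47 41 44 ∥ e8.
Inner hash: sum = 7+6+71+65+68+232 = 449; mod 256 = 193 → c1.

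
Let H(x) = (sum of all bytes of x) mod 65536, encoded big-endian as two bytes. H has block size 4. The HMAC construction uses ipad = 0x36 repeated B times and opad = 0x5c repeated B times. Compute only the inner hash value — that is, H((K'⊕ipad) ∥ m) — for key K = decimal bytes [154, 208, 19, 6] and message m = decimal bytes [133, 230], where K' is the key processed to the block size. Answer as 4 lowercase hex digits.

0352

Key decimal bytes [154, 208, 19, 6] = 9a d0 13 06 is exactly B = 4 bytes: K' = 9a d0 13 06.
K' ⊕ ipad = ac e6 25 30.
Inner input = ac e6 25 30 ∥ 85 e6.
Inner hash: sum = 172+230+37+48+133+230 = 850 → 03 52.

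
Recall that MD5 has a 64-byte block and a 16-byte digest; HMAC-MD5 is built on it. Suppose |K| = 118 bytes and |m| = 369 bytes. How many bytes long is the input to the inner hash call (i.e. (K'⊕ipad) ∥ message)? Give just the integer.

Key is 118 > 64 bytes, so it is hashed to 16 bytes then zero-padded to 64: |K'| = 64.
Inner input = (K'⊕ipad) ∥ m → 64 + 369 = 433 bytes.

433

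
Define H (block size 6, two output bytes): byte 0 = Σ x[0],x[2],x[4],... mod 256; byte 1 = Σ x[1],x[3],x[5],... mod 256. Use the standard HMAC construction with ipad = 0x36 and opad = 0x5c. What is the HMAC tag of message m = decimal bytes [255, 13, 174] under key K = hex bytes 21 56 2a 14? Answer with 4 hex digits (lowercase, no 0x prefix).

Key hex bytes 21 56 2a 14 is 4 bytes ≤ B = 6; zero-pad to 6 bytes: K' = 21 56 2a 14 00 00.
K' ⊕ ipad = 17 60 1c 22 36 36.  K' ⊕ opad = 7d 0a 76 48 5c 5c.
Inner input = (K'⊕ipad) ∥ m = 17 60 1c 22 36 36 ∥ ff 0d ae.
Inner hash: even-index sum = 534 mod 256 = 22; odd-index sum = 197 mod 256 = 197 → 16 c5.
Outer input = (K'⊕opad) ∥ inner = 7d 0a 76 48 5c 5c ∥ 16 c5.
Outer hash (tag): even-index sum = 357 mod 256 = 101; odd-index sum = 371 mod 256 = 115 → 65 73.

6573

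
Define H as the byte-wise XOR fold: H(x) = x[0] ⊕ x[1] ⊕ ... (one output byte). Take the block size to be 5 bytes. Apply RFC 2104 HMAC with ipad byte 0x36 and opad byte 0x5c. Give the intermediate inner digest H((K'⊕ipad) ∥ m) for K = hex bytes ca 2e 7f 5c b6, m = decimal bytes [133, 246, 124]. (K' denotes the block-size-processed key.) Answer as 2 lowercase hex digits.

48

Key hex bytes ca 2e 7f 5c b6 is exactly B = 5 bytes: K' = ca 2e 7f 5c b6.
K' ⊕ ipad = fc 18 49 6a 80.
Inner input = fc 18 49 6a 80 ∥ 85 f6 7c.
Inner hash: XOR fc⊕18⊕49⊕6a⊕80⊕85⊕f6⊕7c = 48.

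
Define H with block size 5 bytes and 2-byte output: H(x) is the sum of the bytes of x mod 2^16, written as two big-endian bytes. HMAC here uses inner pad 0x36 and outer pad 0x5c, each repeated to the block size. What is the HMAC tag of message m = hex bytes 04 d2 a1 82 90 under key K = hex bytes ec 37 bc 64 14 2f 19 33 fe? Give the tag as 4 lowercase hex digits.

Key hex bytes ec 37 bc 64 14 2f 19 33 fe is 9 bytes > B = 5, so hash it first: H(key) = 03 d0, then zero-pad to 5 bytes: K' = 03 d0 00 00 00.
K' ⊕ ipad = 35 e6 36 36 36.  K' ⊕ opad = 5f 8c 5c 5c 5c.
Inner input = (K'⊕ipad) ∥ m = 35 e6 36 36 36 ∥ 04 d2 a1 82 90.
Inner hash: sum = 53+230+54+54+54+4+210+161+130+144 = 1094 → 04 46.
Outer input = (K'⊕opad) ∥ inner = 5f 8c 5c 5c 5c ∥ 04 46.
Outer hash (tag): sum = 95+140+92+92+92+4+70 = 585 → 02 49.

0249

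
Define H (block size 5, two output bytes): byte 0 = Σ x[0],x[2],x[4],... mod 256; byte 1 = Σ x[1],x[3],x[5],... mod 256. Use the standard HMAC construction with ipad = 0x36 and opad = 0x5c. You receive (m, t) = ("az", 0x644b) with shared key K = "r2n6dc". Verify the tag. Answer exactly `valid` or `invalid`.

Key "r2n6dc" = 72 32 6e 36 64 63 is 6 bytes > B = 5, so hash it first: H(key) = 44 cb, then zero-pad to 5 bytes: K' = 44 cb 00 00 00.
K' ⊕ ipad = 72 fd 36 36 36; K' ⊕ opad = 18 97 5c 5c 5c.
Inner hash: even-index sum = 344 mod 256 = 88; odd-index sum = 404 mod 256 = 148 → 58 94.
Outer hash (recomputed tag): even-index sum = 356 mod 256 = 100; odd-index sum = 331 mod 256 = 75 → 64 4b.
Recomputed tag = 644b; claimed = 644b → match.

valid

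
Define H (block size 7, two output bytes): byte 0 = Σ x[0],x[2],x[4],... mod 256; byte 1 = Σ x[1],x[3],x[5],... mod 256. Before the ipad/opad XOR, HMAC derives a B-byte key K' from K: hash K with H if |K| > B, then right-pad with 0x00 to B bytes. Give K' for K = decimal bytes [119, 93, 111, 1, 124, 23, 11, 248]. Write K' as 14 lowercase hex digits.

6d6d0000000000

|K| = 8 > B = 7, so first hash the key.
H(K): even-index sum = 365 mod 256 = 109; odd-index sum = 365 mod 256 = 109 → 6d 6d.
Zero-pad H(K) = 6d 6d to 7 bytes: K' = 6d 6d 00 00 00 00 00.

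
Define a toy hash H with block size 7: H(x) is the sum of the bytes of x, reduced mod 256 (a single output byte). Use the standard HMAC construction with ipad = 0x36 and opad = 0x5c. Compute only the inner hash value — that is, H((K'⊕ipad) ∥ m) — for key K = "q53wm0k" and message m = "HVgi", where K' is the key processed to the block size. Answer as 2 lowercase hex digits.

bc

Key "q53wm0k" = 71 35 33 77 6d 30 6b is exactly B = 7 bytes: K' = 71 35 33 77 6d 30 6b.
K' ⊕ ipad = 47 03 05 41 5b 06 5d.
Inner input = 47 03 05 41 5b 06 5d ∥ 48 56 67 69.
Inner hash: sum = 71+3+5+65+91+6+93+72+86+103+105 = 700; mod 256 = 188 → bc.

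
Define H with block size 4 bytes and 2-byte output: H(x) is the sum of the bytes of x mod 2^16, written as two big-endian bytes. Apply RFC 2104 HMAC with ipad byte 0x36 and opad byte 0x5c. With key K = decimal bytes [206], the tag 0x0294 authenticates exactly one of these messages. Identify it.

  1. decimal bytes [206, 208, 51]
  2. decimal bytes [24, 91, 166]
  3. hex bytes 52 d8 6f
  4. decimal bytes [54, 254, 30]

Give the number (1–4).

4

Key decimal bytes [206] = ce is 1 byte ≤ B = 4; zero-pad to 4 bytes: K' = ce 00 00 00.
K' ⊕ ipad = f8 36 36 36; K' ⊕ opad = 92 5c 5c 5c.
m1: inner = H(f8 36 36 36 ce d0 33) = 03 6b; tag = H(92 5c 5c 5c 03 6b) = 0214
m2: inner = H(f8 36 36 36 18 5b a6) = 02 b3; tag = H(92 5c 5c 5c 02 b3) = 025b
m3: inner = H(f8 36 36 36 52 d8 6f) = 03 33; tag = H(92 5c 5c 5c 03 33) = 01dc
m4: inner = H(f8 36 36 36 36 fe 1e) = 02 ec; tag = H(92 5c 5c 5c 02 ec) = 0294 ← matches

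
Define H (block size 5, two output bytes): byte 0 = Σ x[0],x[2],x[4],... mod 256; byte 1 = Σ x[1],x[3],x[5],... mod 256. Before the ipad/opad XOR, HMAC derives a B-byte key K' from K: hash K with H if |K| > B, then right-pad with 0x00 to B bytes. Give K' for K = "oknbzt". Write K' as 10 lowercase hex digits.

5741000000

|K| = 6 > B = 5, so first hash the key.
H(K): even-index sum = 343 mod 256 = 87; odd-index sum = 321 mod 256 = 65 → 57 41.
Zero-pad H(K) = 57 41 to 5 bytes: K' = 57 41 00 00 00.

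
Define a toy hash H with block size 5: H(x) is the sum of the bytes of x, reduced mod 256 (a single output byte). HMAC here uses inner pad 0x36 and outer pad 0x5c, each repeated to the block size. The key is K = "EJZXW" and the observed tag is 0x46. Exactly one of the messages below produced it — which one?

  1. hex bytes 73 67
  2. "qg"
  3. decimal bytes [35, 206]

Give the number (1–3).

2

Key "EJZXW" = 45 4a 5a 58 57 is exactly B = 5 bytes: K' = 45 4a 5a 58 57.
K' ⊕ ipad = 73 7c 6c 6e 61; K' ⊕ opad = 19 16 06 04 0b.
m1: inner = H(73 7c 6c 6e 61 73 67) = 04; tag = H(19 16 06 04 0b 04) = 48
m2: inner = H(73 7c 6c 6e 61 71 67) = 02; tag = H(19 16 06 04 0b 02) = 46 ← matches
m3: inner = H(73 7c 6c 6e 61 23 ce) = 1b; tag = H(19 16 06 04 0b 1b) = 5f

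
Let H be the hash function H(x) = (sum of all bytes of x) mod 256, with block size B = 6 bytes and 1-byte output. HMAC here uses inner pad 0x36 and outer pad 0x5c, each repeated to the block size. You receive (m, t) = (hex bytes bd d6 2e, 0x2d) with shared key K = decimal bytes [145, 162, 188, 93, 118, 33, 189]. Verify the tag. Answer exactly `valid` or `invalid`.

valid

Key decimal bytes [145, 162, 188, 93, 118, 33, 189] = 91 a2 bc 5d 76 21 bd is 7 bytes > B = 6, so hash it first: H(key) = a0, then zero-pad to 6 bytes: K' = a0 00 00 00 00 00.
K' ⊕ ipad = 96 36 36 36 36 36; K' ⊕ opad = fc 5c 5c 5c 5c 5c.
Inner hash: sum = 150+54+54+54+54+54+189+214+46 = 869; mod 256 = 101 → 65.
Outer hash (recomputed tag): sum = 252+92+92+92+92+92+101 = 813; mod 256 = 45 → 2d.
Recomputed tag = 2d; claimed = 2d → match.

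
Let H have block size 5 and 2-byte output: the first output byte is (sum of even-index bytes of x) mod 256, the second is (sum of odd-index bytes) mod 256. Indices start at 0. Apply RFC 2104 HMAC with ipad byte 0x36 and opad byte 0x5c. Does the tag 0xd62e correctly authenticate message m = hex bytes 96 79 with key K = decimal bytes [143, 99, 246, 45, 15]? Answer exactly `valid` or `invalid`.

invalid

Key decimal bytes [143, 99, 246, 45, 15] = 8f 63 f6 2d 0f is exactly B = 5 bytes: K' = 8f 63 f6 2d 0f.
K' ⊕ ipad = b9 55 c0 1b 39; K' ⊕ opad = d3 3f aa 71 53.
Inner hash: even-index sum = 555 mod 256 = 43; odd-index sum = 262 mod 256 = 6 → 2b 06.
Outer hash (recomputed tag): even-index sum = 470 mod 256 = 214; odd-index sum = 219 mod 256 = 219 → d6 db.
Recomputed tag = d6db; claimed = d62e → mismatch.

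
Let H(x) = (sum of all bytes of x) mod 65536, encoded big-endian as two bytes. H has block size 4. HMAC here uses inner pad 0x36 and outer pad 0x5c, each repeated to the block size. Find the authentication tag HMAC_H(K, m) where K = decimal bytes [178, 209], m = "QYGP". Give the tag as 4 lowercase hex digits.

Key decimal bytes [178, 209] = b2 d1 is 2 bytes ≤ B = 4; zero-pad to 4 bytes: K' = b2 d1 00 00.
K' ⊕ ipad = 84 e7 36 36.  K' ⊕ opad = ee 8d 5c 5c.
Inner input = (K'⊕ipad) ∥ m = 84 e7 36 36 ∥ 51 59 47 50.
Inner hash: sum = 132+231+54+54+81+89+71+80 = 792 → 03 18.
Outer input = (K'⊕opad) ∥ inner = ee 8d 5c 5c ∥ 03 18.
Outer hash (tag): sum = 238+141+92+92+3+24 = 590 → 02 4e.

024e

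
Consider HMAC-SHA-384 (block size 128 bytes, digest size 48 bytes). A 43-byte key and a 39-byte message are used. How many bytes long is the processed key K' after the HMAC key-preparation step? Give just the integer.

Key is 43 ≤ 128 bytes, zero-padded: |K'| = 128.

128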